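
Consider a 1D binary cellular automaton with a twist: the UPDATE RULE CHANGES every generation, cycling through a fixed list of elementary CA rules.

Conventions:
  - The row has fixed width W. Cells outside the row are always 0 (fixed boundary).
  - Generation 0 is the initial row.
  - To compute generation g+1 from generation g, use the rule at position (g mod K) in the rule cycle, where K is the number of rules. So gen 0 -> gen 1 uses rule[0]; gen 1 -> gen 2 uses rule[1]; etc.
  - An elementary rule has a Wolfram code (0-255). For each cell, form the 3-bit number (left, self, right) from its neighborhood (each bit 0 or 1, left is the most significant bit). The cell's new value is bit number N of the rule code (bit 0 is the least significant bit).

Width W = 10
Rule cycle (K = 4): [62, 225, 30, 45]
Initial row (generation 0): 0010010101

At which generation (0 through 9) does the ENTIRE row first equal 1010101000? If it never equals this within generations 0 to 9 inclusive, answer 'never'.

Gen 0: 0010010101
Gen 1 (rule 62): 0111111111
Gen 2 (rule 225): 0011111111
Gen 3 (rule 30): 0110000000
Gen 4 (rule 45): 0100111111
Gen 5 (rule 62): 1111100000
Gen 6 (rule 225): 0111101111
Gen 7 (rule 30): 1100001000
Gen 8 (rule 45): 1001101011
Gen 9 (rule 62): 1111011110

Answer: never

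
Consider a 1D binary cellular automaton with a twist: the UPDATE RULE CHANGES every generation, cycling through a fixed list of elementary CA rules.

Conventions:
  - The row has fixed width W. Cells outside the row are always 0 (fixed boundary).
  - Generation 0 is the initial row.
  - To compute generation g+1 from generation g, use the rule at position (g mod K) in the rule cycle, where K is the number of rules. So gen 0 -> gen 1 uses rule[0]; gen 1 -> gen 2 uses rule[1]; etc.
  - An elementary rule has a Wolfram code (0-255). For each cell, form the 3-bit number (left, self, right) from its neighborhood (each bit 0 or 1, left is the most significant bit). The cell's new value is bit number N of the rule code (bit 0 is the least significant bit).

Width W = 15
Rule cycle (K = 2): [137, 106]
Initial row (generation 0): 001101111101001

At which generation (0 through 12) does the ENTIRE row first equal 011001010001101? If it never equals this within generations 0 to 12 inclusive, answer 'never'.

Gen 0: 001101111101001
Gen 1 (rule 137): 101001111000000
Gen 2 (rule 106): 010011001000000
Gen 3 (rule 137): 000010000011111
Gen 4 (rule 106): 000100000110001
Gen 5 (rule 137): 110001110100100
Gen 6 (rule 106): 110011011001000
Gen 7 (rule 137): 100010010000011
Gen 8 (rule 106): 000100100000111
Gen 9 (rule 137): 110000001110110
Gen 10 (rule 106): 110000011011110
Gen 11 (rule 137): 100111010011100
Gen 12 (rule 106): 001101100110100

Answer: never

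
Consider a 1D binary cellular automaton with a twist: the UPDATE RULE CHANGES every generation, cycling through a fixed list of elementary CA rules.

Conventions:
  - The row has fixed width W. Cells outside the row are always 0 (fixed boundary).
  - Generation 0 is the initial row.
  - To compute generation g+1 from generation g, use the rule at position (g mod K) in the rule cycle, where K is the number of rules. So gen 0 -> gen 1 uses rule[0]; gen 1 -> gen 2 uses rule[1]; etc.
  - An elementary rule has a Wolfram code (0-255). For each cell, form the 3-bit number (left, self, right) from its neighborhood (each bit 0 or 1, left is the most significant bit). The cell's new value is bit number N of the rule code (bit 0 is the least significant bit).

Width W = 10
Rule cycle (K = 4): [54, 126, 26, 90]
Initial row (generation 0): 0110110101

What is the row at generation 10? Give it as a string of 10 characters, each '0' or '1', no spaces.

Answer: 1000000001

Derivation:
Gen 0: 0110110101
Gen 1 (rule 54): 1001001111
Gen 2 (rule 126): 1111111001
Gen 3 (rule 26): 1000000110
Gen 4 (rule 90): 0100001111
Gen 5 (rule 54): 1110010000
Gen 6 (rule 126): 1011111000
Gen 7 (rule 26): 0010000100
Gen 8 (rule 90): 0101001010
Gen 9 (rule 54): 1111111111
Gen 10 (rule 126): 1000000001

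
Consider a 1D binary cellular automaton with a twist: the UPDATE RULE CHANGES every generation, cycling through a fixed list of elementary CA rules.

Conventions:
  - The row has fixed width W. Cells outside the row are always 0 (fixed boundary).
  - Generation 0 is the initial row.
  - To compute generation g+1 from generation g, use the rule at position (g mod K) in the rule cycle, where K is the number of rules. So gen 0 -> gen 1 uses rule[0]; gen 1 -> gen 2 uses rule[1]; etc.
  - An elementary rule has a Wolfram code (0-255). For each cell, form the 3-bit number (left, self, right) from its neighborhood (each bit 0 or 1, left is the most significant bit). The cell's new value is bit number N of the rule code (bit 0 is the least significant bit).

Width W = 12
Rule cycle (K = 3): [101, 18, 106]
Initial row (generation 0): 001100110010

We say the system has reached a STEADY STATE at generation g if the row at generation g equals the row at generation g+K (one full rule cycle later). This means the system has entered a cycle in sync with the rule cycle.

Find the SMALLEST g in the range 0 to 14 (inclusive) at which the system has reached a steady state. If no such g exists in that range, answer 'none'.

Answer: 9

Derivation:
Gen 0: 001100110010
Gen 1 (rule 101): 100100010010
Gen 2 (rule 18): 011010101101
Gen 3 (rule 106): 111101011110
Gen 4 (rule 101): 000111100010
Gen 5 (rule 18): 001000010101
Gen 6 (rule 106): 010000101010
Gen 7 (rule 101): 010110111110
Gen 8 (rule 18): 100000000001
Gen 9 (rule 106): 000000000010
Gen 10 (rule 101): 111111111010
Gen 11 (rule 18): 000000000001
Gen 12 (rule 106): 000000000010
Gen 13 (rule 101): 111111111010
Gen 14 (rule 18): 000000000001
Gen 15 (rule 106): 000000000010
Gen 16 (rule 101): 111111111010
Gen 17 (rule 18): 000000000001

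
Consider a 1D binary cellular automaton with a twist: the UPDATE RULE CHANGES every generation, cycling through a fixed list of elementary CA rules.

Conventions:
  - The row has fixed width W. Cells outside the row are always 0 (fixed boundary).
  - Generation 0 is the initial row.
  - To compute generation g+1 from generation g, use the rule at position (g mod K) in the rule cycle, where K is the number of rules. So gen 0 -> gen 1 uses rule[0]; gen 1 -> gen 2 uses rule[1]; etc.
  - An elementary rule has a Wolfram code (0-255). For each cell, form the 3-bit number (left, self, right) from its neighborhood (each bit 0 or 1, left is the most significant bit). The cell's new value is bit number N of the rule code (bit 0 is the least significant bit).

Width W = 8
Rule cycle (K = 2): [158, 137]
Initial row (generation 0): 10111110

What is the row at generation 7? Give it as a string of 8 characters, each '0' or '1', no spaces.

Answer: 11000111

Derivation:
Gen 0: 10111110
Gen 1 (rule 158): 10111101
Gen 2 (rule 137): 00111000
Gen 3 (rule 158): 01110100
Gen 4 (rule 137): 01100001
Gen 5 (rule 158): 11010011
Gen 6 (rule 137): 10000010
Gen 7 (rule 158): 11000111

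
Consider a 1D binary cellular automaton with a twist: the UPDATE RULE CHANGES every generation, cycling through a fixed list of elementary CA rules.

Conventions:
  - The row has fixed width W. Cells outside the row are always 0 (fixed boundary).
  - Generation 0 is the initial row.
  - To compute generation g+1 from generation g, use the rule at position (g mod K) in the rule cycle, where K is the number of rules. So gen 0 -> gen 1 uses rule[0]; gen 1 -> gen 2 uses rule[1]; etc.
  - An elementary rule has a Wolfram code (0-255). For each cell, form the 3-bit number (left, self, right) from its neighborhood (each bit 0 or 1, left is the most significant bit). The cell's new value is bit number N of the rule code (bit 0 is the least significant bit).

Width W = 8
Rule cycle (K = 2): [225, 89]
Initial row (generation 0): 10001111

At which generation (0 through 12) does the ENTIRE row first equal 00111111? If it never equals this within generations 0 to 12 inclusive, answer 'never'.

Gen 0: 10001111
Gen 1 (rule 225): 00100111
Gen 2 (rule 89): 10010101
Gen 3 (rule 225): 00001010
Gen 4 (rule 89): 11100001
Gen 5 (rule 225): 01101100
Gen 6 (rule 89): 01101111
Gen 7 (rule 225): 00110111
Gen 8 (rule 89): 10110101
Gen 9 (rule 225): 01011010
Gen 10 (rule 89): 00011001
Gen 11 (rule 225): 11001000
Gen 12 (rule 89): 11100111

Answer: never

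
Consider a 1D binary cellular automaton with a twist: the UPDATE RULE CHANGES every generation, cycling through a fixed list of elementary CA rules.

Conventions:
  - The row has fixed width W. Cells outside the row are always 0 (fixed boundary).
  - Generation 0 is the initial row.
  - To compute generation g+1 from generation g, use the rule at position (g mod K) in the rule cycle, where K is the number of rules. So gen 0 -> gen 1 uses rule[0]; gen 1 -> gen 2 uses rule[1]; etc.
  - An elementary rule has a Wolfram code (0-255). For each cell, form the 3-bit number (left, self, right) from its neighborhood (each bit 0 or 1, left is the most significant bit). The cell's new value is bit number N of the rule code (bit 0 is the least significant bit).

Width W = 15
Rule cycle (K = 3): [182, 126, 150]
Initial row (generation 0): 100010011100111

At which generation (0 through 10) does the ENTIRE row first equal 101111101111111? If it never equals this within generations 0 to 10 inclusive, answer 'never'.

Answer: 7

Derivation:
Gen 0: 100010011100111
Gen 1 (rule 182): 110111101011010
Gen 2 (rule 126): 111100111111111
Gen 3 (rule 150): 011011011111110
Gen 4 (rule 182): 100100101111101
Gen 5 (rule 126): 111111111000111
Gen 6 (rule 150): 011111110101010
Gen 7 (rule 182): 101111101111111
Gen 8 (rule 126): 111000111000001
Gen 9 (rule 150): 010101010100011
Gen 10 (rule 182): 111111111110100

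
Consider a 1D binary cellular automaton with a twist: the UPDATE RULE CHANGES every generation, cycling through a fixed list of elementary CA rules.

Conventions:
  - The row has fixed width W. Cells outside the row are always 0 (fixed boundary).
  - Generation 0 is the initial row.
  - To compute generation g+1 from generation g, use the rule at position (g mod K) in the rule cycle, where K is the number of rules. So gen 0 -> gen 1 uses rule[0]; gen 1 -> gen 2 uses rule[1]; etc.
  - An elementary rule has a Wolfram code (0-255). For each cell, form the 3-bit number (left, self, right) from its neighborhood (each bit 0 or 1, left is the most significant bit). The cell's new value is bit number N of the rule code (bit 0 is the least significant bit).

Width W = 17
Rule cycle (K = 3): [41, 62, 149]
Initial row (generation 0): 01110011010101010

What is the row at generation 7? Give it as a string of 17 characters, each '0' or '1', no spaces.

Answer: 10001001100000000

Derivation:
Gen 0: 01110011010101010
Gen 1 (rule 41): 01000010101010100
Gen 2 (rule 62): 11100111111111110
Gen 3 (rule 149): 01010011111111101
Gen 4 (rule 41): 00100010000000010
Gen 5 (rule 62): 01110111000000111
Gen 6 (rule 149): 00100010111110010
Gen 7 (rule 41): 10001001100000000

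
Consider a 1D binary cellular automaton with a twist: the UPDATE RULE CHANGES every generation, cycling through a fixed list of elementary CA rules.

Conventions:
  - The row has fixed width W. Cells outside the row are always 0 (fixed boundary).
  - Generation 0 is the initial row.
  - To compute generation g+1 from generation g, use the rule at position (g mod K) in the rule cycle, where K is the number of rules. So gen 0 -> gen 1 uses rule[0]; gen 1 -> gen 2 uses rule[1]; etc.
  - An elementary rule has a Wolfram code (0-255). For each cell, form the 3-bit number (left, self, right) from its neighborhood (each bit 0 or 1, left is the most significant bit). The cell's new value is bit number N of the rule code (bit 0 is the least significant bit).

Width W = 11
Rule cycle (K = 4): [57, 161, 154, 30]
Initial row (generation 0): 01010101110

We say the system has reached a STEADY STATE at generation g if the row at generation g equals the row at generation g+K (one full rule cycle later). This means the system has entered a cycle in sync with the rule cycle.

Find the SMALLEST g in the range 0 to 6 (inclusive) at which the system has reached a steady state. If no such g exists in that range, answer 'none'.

Answer: none

Derivation:
Gen 0: 01010101110
Gen 1 (rule 57): 00101011001
Gen 2 (rule 161): 10010100000
Gen 3 (rule 154): 01100010000
Gen 4 (rule 30): 11010111000
Gen 5 (rule 57): 10101100111
Gen 6 (rule 161): 01010000010
Gen 7 (rule 154): 10001000101
Gen 8 (rule 30): 11011101101
Gen 9 (rule 57): 10110011010
Gen 10 (rule 161): 01000000100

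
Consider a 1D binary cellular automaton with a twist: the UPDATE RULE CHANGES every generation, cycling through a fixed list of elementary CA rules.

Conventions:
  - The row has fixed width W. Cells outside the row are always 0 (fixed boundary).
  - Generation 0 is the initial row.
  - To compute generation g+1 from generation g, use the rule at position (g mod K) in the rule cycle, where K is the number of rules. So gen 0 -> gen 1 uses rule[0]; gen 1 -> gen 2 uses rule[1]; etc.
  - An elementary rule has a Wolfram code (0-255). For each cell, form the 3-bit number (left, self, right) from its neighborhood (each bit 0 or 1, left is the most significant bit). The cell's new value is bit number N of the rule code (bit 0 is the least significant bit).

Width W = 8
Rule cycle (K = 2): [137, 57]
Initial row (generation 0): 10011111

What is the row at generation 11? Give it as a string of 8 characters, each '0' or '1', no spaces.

Answer: 01000000

Derivation:
Gen 0: 10011111
Gen 1 (rule 137): 00011110
Gen 2 (rule 57): 11010001
Gen 3 (rule 137): 10000100
Gen 4 (rule 57): 01110011
Gen 5 (rule 137): 01100010
Gen 6 (rule 57): 01011001
Gen 7 (rule 137): 00010000
Gen 8 (rule 57): 11001111
Gen 9 (rule 137): 10001110
Gen 10 (rule 57): 01101001
Gen 11 (rule 137): 01000000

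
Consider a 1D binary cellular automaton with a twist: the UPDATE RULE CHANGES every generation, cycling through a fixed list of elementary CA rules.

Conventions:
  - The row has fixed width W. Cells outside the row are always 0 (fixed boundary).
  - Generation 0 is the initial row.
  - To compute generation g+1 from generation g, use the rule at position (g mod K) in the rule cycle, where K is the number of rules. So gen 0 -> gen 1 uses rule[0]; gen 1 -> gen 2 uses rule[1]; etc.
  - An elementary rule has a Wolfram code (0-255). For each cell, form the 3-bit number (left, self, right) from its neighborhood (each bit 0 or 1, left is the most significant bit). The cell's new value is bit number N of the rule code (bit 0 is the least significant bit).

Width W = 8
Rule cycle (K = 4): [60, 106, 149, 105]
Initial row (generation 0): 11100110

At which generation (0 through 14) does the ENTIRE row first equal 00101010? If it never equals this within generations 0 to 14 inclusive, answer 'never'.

Answer: 2

Derivation:
Gen 0: 11100110
Gen 1 (rule 60): 10010101
Gen 2 (rule 106): 00101010
Gen 3 (rule 149): 10101011
Gen 4 (rule 105): 01010111
Gen 5 (rule 60): 01111100
Gen 6 (rule 106): 11000100
Gen 7 (rule 149): 00110111
Gen 8 (rule 105): 10111101
Gen 9 (rule 60): 11100011
Gen 10 (rule 106): 10100111
Gen 11 (rule 149): 10110010
Gen 12 (rule 105): 01110000
Gen 13 (rule 60): 01001000
Gen 14 (rule 106): 10010000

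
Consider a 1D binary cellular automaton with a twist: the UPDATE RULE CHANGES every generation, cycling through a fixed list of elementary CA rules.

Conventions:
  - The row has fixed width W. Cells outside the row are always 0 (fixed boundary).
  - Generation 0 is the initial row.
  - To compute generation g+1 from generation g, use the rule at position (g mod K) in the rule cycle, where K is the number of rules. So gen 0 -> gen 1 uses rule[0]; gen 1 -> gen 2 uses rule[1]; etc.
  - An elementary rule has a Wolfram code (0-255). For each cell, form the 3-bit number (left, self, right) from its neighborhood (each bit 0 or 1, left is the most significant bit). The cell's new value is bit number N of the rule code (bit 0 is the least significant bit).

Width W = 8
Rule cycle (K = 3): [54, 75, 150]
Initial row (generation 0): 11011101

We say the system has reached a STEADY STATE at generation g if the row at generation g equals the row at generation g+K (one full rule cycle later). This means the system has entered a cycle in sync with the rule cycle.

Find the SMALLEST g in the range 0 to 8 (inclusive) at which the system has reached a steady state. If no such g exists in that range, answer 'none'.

Gen 0: 11011101
Gen 1 (rule 54): 00100011
Gen 2 (rule 75): 11001111
Gen 3 (rule 150): 00110110
Gen 4 (rule 54): 01001001
Gen 5 (rule 75): 10010010
Gen 6 (rule 150): 11111111
Gen 7 (rule 54): 00000000
Gen 8 (rule 75): 11111111
Gen 9 (rule 150): 01111110
Gen 10 (rule 54): 10000001
Gen 11 (rule 75): 00111110

Answer: none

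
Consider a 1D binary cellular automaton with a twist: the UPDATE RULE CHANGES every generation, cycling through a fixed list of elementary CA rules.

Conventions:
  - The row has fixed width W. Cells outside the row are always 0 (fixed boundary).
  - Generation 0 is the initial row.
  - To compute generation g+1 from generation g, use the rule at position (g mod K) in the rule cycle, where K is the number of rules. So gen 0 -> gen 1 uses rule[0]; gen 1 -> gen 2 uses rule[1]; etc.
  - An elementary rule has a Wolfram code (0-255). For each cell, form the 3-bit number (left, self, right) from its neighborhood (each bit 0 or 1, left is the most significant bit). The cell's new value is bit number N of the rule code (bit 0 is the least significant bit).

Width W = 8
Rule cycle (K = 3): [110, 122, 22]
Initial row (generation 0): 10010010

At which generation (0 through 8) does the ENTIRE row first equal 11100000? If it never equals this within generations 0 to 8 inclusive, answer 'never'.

Answer: 6

Derivation:
Gen 0: 10010010
Gen 1 (rule 110): 10110110
Gen 2 (rule 122): 01111111
Gen 3 (rule 22): 10000000
Gen 4 (rule 110): 10000000
Gen 5 (rule 122): 01000000
Gen 6 (rule 22): 11100000
Gen 7 (rule 110): 10100000
Gen 8 (rule 122): 01010000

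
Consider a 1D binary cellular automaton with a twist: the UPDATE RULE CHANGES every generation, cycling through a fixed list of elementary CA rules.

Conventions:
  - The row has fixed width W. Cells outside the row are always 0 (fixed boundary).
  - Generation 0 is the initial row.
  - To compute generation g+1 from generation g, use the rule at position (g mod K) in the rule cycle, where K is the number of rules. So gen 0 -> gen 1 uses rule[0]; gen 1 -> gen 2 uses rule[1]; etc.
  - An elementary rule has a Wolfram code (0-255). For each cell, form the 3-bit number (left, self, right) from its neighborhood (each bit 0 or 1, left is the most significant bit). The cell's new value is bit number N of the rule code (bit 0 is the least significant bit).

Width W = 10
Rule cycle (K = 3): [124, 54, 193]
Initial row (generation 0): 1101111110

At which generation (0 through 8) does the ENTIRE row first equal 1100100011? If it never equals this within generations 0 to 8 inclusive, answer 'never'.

Gen 0: 1101111110
Gen 1 (rule 124): 1111000011
Gen 2 (rule 54): 0000100100
Gen 3 (rule 193): 1110000001
Gen 4 (rule 124): 1011000001
Gen 5 (rule 54): 1100100011
Gen 6 (rule 193): 0100001001
Gen 7 (rule 124): 0110001101
Gen 8 (rule 54): 1001010011

Answer: 5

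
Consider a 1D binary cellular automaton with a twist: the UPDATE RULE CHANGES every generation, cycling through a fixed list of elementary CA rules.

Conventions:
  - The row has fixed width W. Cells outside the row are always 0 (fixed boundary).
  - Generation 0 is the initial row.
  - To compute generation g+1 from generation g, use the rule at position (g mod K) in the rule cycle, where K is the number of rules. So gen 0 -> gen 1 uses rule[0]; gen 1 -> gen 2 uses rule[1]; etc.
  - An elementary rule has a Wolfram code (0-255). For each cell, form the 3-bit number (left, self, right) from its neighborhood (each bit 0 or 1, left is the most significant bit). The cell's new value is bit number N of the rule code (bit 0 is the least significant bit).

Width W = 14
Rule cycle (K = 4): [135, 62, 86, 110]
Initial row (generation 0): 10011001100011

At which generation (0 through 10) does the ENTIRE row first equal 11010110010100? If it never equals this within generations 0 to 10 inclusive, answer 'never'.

Answer: never

Derivation:
Gen 0: 10011001100011
Gen 1 (rule 135): 10100010001100
Gen 2 (rule 62): 11110111011010
Gen 3 (rule 86): 00010001001011
Gen 4 (rule 110): 00110011011111
Gen 5 (rule 135): 11000100001110
Gen 6 (rule 62): 10101110011001
Gen 7 (rule 86): 10100011101111
Gen 8 (rule 110): 11100110111001
Gen 9 (rule 135): 01001000010011
Gen 10 (rule 62): 11111100111110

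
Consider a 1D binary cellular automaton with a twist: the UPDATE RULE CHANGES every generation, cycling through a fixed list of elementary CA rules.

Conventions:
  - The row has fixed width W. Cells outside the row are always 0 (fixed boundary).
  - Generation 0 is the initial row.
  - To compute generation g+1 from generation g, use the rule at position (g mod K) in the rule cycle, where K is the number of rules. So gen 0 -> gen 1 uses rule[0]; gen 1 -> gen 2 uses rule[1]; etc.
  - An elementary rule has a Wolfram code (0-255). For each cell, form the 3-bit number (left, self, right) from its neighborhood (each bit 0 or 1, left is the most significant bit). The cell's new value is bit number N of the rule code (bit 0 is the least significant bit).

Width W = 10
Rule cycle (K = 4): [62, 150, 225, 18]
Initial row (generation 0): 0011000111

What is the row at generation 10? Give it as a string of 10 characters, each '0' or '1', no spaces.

Gen 0: 0011000111
Gen 1 (rule 62): 0110101100
Gen 2 (rule 150): 1000100010
Gen 3 (rule 225): 0010001000
Gen 4 (rule 18): 0101010100
Gen 5 (rule 62): 1111111110
Gen 6 (rule 150): 0111111101
Gen 7 (rule 225): 0011111110
Gen 8 (rule 18): 0100000001
Gen 9 (rule 62): 1110000011
Gen 10 (rule 150): 0101000100

Answer: 0101000100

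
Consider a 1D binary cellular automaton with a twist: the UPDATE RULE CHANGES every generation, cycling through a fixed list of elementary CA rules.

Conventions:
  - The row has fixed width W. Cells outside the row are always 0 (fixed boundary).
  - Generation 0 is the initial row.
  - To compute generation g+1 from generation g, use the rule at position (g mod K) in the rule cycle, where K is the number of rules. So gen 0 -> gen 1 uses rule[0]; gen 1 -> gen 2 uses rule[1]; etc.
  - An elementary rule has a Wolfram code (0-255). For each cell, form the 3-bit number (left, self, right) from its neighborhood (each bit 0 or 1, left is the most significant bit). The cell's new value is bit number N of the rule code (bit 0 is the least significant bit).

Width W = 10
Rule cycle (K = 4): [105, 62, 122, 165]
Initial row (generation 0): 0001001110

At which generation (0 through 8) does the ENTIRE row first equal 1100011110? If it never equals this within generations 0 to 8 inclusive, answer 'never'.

Answer: never

Derivation:
Gen 0: 0001001110
Gen 1 (rule 105): 1100001010
Gen 2 (rule 62): 1010011111
Gen 3 (rule 122): 0101110001
Gen 4 (rule 165): 0110100101
Gen 5 (rule 105): 0111000010
Gen 6 (rule 62): 1100100111
Gen 7 (rule 122): 1111011101
Gen 8 (rule 165): 0110101011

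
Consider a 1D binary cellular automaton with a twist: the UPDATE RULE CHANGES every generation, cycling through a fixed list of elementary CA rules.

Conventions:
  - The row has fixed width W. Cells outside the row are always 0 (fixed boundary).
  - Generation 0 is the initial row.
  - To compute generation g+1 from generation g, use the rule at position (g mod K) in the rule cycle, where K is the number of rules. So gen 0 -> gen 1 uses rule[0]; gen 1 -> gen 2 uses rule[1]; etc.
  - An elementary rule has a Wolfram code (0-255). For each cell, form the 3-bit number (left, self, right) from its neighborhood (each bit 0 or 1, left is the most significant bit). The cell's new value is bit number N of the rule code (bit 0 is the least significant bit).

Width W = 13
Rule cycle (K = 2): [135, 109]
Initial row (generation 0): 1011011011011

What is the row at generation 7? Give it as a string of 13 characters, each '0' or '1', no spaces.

Gen 0: 1011011011011
Gen 1 (rule 135): 1000000000000
Gen 2 (rule 109): 1011111111111
Gen 3 (rule 135): 1001111111110
Gen 4 (rule 109): 1001000000010
Gen 5 (rule 135): 1011011111110
Gen 6 (rule 109): 1111110000010
Gen 7 (rule 135): 0111100111110

Answer: 0111100111110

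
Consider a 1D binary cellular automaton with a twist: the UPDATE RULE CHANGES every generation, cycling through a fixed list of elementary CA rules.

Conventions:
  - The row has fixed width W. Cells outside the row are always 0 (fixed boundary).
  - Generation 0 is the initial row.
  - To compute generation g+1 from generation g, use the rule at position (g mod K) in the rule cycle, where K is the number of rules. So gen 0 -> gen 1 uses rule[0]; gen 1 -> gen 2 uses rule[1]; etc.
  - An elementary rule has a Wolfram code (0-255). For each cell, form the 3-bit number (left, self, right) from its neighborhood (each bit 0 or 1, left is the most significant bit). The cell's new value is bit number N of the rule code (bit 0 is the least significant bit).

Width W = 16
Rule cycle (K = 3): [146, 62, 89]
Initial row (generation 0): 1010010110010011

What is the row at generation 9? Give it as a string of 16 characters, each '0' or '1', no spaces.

Gen 0: 1010010110010011
Gen 1 (rule 146): 0001100001101100
Gen 2 (rule 62): 0011010011011010
Gen 3 (rule 89): 1011001011011001
Gen 4 (rule 146): 0000110000000110
Gen 5 (rule 62): 0001101000001101
Gen 6 (rule 89): 1101100111101100
Gen 7 (rule 146): 0000011011000010
Gen 8 (rule 62): 0000110110100111
Gen 9 (rule 89): 1110110110010101

Answer: 1110110110010101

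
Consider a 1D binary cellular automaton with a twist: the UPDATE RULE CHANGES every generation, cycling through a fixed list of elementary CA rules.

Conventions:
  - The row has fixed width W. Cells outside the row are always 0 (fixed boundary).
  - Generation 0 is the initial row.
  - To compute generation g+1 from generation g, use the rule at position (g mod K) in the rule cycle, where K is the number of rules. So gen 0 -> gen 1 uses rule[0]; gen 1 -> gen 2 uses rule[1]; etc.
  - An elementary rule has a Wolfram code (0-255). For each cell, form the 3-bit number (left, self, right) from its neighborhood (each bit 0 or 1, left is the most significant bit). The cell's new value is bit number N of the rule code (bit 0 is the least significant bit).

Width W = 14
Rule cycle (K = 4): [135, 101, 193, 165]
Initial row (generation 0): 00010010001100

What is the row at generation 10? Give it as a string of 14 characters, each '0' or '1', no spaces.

Gen 0: 00010010001100
Gen 1 (rule 135): 11110110110001
Gen 2 (rule 101): 00011011010101
Gen 3 (rule 193): 11001001000000
Gen 4 (rule 165): 00001001011111
Gen 5 (rule 135): 11111011001110
Gen 6 (rule 101): 00001101000010
Gen 7 (rule 193): 11100100011000
Gen 8 (rule 165): 01000101000011
Gen 9 (rule 135): 11011101011100
Gen 10 (rule 101): 01100111100101

Answer: 01100111100101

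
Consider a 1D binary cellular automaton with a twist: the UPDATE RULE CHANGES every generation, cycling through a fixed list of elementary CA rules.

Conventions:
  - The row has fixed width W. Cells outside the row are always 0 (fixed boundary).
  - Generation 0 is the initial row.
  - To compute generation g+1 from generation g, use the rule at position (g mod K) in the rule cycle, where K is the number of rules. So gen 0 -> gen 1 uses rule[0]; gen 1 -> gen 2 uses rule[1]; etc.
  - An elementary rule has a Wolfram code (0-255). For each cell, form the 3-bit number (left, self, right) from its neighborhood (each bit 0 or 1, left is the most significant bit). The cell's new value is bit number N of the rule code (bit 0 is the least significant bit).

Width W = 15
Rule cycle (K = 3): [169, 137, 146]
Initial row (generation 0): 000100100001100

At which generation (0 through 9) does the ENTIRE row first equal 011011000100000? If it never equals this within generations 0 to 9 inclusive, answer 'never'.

Gen 0: 000100100001100
Gen 1 (rule 169): 110000001101001
Gen 2 (rule 137): 100111101000000
Gen 3 (rule 146): 011011000100000
Gen 4 (rule 169): 010110010001111
Gen 5 (rule 137): 000100000101110
Gen 6 (rule 146): 001010001000101
Gen 7 (rule 169): 100100100010010
Gen 8 (rule 137): 000000001000000
Gen 9 (rule 146): 000000010100000

Answer: 3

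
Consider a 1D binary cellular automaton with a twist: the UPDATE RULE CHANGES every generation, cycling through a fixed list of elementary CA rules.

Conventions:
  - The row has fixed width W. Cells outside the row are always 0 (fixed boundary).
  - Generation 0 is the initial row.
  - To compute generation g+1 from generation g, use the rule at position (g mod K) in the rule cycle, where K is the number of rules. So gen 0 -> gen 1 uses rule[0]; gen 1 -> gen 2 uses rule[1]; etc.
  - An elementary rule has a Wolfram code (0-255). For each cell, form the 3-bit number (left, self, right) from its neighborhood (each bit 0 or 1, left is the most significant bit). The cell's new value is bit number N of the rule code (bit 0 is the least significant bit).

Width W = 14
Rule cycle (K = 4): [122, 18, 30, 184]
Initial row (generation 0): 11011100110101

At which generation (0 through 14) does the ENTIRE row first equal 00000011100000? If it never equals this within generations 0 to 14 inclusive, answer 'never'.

Answer: 11

Derivation:
Gen 0: 11011100110101
Gen 1 (rule 122): 11110111111010
Gen 2 (rule 18): 00000000000001
Gen 3 (rule 30): 00000000000011
Gen 4 (rule 184): 00000000000010
Gen 5 (rule 122): 00000000000101
Gen 6 (rule 18): 00000000001000
Gen 7 (rule 30): 00000000011100
Gen 8 (rule 184): 00000000011010
Gen 9 (rule 122): 00000000111101
Gen 10 (rule 18): 00000001000000
Gen 11 (rule 30): 00000011100000
Gen 12 (rule 184): 00000011010000
Gen 13 (rule 122): 00000111101000
Gen 14 (rule 18): 00001000000100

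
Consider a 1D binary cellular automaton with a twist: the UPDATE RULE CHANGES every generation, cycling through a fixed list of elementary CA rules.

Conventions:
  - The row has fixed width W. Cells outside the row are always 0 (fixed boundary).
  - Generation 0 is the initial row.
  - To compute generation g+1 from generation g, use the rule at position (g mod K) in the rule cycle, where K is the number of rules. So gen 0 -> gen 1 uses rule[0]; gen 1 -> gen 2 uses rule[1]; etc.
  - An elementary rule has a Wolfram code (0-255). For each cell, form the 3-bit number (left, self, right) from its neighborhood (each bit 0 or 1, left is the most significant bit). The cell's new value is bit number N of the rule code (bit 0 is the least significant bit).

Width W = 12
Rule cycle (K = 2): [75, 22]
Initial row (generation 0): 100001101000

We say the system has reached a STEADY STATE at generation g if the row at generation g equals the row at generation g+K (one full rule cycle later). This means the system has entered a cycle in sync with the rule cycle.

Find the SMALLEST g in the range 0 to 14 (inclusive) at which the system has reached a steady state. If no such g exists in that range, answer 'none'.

Gen 0: 100001101000
Gen 1 (rule 75): 001111100011
Gen 2 (rule 22): 010000010100
Gen 3 (rule 75): 100111100001
Gen 4 (rule 22): 111000010011
Gen 5 (rule 75): 101011100111
Gen 6 (rule 22): 101000011000
Gen 7 (rule 75): 000011111011
Gen 8 (rule 22): 000100000000
Gen 9 (rule 75): 111001111111
Gen 10 (rule 22): 000110000000
Gen 11 (rule 75): 111110111111
Gen 12 (rule 22): 000000000000
Gen 13 (rule 75): 111111111111
Gen 14 (rule 22): 000000000000
Gen 15 (rule 75): 111111111111
Gen 16 (rule 22): 000000000000

Answer: 12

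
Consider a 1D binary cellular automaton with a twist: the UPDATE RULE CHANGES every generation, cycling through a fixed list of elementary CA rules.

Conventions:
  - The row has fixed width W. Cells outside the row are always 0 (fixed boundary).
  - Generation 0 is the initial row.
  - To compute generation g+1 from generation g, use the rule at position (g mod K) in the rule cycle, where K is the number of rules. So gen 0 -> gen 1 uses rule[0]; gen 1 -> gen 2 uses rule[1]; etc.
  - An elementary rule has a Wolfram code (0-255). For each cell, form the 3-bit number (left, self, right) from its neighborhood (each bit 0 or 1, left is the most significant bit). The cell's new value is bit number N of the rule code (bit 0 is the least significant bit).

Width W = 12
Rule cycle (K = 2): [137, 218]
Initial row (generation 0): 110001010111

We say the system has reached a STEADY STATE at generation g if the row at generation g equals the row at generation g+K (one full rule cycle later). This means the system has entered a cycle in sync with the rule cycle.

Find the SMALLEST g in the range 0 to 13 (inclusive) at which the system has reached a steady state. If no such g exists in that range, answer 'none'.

Gen 0: 110001010111
Gen 1 (rule 137): 100100000110
Gen 2 (rule 218): 011010001111
Gen 3 (rule 137): 010000101110
Gen 4 (rule 218): 101001001111
Gen 5 (rule 137): 000000001110
Gen 6 (rule 218): 000000011111
Gen 7 (rule 137): 111111011110
Gen 8 (rule 218): 111111011111
Gen 9 (rule 137): 111110011110
Gen 10 (rule 218): 111111111111
Gen 11 (rule 137): 111111111110
Gen 12 (rule 218): 111111111111
Gen 13 (rule 137): 111111111110
Gen 14 (rule 218): 111111111111
Gen 15 (rule 137): 111111111110

Answer: 10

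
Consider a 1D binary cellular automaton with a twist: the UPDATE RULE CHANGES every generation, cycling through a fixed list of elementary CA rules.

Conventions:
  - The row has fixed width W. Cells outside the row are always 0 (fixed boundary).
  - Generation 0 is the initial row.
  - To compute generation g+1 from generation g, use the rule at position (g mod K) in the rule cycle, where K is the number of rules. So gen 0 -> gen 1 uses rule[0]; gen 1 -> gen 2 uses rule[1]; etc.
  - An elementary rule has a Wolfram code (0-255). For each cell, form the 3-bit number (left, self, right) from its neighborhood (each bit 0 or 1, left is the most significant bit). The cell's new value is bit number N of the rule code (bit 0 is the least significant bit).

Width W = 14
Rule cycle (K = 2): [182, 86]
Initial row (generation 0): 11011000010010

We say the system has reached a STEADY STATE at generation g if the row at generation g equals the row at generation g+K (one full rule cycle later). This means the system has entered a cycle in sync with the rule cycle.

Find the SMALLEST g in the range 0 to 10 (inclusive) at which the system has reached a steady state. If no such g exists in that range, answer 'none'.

Gen 0: 11011000010010
Gen 1 (rule 182): 00100100111111
Gen 2 (rule 86): 01111111000001
Gen 3 (rule 182): 10111110100011
Gen 4 (rule 86): 10000010110101
Gen 5 (rule 182): 11000111001111
Gen 6 (rule 86): 01101001110001
Gen 7 (rule 182): 10011110101011
Gen 8 (rule 86): 11100010101001
Gen 9 (rule 182): 01010111111111
Gen 10 (rule 86): 11010000000001
Gen 11 (rule 182): 00111000000011
Gen 12 (rule 86): 01001100000101

Answer: none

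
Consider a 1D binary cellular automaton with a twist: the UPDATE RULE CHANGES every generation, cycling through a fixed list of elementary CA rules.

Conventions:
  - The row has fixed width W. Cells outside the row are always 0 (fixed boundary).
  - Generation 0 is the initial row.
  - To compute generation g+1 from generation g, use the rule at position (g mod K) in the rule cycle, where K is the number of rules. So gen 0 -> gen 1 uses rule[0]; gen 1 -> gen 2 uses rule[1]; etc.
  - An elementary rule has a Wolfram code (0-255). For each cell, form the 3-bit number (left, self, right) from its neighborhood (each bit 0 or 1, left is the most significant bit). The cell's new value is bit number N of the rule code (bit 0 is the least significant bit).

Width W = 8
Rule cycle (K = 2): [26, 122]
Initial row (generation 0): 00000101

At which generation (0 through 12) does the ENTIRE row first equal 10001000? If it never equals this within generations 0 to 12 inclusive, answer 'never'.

Gen 0: 00000101
Gen 1 (rule 26): 00001000
Gen 2 (rule 122): 00010100
Gen 3 (rule 26): 00100010
Gen 4 (rule 122): 01010101
Gen 5 (rule 26): 10000000
Gen 6 (rule 122): 01000000
Gen 7 (rule 26): 10100000
Gen 8 (rule 122): 01010000
Gen 9 (rule 26): 10001000
Gen 10 (rule 122): 01010100
Gen 11 (rule 26): 10000010
Gen 12 (rule 122): 01000101

Answer: 9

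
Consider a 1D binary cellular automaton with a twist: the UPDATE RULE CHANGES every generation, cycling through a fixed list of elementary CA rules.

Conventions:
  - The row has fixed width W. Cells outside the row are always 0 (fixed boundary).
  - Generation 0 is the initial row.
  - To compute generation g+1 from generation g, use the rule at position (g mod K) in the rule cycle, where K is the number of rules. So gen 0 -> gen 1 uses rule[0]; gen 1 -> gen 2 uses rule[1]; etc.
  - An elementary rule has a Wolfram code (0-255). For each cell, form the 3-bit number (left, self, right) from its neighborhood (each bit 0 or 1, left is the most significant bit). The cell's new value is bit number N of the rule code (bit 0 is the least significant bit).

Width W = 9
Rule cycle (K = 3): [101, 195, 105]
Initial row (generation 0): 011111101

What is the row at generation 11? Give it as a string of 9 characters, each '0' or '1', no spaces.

Answer: 010111100

Derivation:
Gen 0: 011111101
Gen 1 (rule 101): 000000111
Gen 2 (rule 195): 111111011
Gen 3 (rule 105): 100001111
Gen 4 (rule 101): 101100001
Gen 5 (rule 195): 000101110
Gen 6 (rule 105): 110011010
Gen 7 (rule 101): 010001110
Gen 8 (rule 195): 100110110
Gen 9 (rule 105): 000111110
Gen 10 (rule 101): 110000010
Gen 11 (rule 195): 010111100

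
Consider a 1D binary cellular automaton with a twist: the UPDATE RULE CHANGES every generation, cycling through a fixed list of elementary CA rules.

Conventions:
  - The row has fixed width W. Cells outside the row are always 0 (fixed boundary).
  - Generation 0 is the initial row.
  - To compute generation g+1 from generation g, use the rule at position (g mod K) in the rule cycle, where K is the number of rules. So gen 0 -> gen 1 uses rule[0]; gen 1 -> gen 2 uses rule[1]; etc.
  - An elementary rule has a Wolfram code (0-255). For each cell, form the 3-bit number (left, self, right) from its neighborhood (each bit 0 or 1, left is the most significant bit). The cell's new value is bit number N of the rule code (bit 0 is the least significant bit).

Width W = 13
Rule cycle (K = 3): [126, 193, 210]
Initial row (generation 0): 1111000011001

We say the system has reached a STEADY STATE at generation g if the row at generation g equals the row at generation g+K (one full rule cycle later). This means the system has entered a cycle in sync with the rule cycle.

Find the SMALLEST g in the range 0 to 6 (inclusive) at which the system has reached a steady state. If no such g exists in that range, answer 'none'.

Answer: none

Derivation:
Gen 0: 1111000011001
Gen 1 (rule 126): 1001100111111
Gen 2 (rule 193): 0000100011111
Gen 3 (rule 210): 0001010101111
Gen 4 (rule 126): 0011111111001
Gen 5 (rule 193): 1001111111000
Gen 6 (rule 210): 0110111111100
Gen 7 (rule 126): 1111100000110
Gen 8 (rule 193): 0111101110010
Gen 9 (rule 210): 1011100111101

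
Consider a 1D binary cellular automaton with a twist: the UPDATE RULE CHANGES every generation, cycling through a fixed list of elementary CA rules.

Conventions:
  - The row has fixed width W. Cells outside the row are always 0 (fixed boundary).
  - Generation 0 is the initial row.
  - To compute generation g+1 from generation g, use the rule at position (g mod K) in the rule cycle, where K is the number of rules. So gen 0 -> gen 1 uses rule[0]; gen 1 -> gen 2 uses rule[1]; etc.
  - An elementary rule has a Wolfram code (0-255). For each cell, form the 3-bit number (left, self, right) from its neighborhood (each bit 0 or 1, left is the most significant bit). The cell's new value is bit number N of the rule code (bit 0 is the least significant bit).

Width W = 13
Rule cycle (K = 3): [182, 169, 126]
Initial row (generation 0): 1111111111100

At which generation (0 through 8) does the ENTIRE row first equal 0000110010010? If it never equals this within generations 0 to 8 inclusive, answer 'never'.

Answer: never

Derivation:
Gen 0: 1111111111100
Gen 1 (rule 182): 0111111111010
Gen 2 (rule 169): 0111111110100
Gen 3 (rule 126): 1100000011110
Gen 4 (rule 182): 0010000101101
Gen 5 (rule 169): 1000110011010
Gen 6 (rule 126): 1101111111111
Gen 7 (rule 182): 0010111111110
Gen 8 (rule 169): 1001111111100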